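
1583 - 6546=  - 4963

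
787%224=115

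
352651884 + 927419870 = 1280071754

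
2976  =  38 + 2938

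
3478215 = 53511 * 65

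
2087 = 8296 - 6209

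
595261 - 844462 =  - 249201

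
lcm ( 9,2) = 18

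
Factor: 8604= 2^2 * 3^2*239^1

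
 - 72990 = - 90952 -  - 17962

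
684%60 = 24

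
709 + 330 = 1039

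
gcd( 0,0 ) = 0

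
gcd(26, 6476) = 2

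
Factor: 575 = 5^2*23^1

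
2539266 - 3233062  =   - 693796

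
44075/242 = 182 + 31/242 = 182.13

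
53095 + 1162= 54257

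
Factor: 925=5^2*37^1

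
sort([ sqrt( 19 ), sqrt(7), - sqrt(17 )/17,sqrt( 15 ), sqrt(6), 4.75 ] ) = [ - sqrt(17) /17,sqrt(6 ) , sqrt(7), sqrt(15 ), sqrt( 19 ), 4.75]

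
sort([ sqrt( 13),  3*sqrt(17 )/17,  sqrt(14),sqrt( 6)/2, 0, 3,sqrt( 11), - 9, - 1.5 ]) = [ - 9, -1.5, 0 , 3*sqrt( 17 ) /17,sqrt(6)/2, 3,sqrt ( 11 ),sqrt ( 13), sqrt( 14)]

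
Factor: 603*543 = 3^3*67^1*181^1 = 327429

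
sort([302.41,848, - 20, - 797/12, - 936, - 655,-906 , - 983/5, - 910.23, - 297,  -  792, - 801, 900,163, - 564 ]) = [ - 936, -910.23, - 906, - 801, - 792, - 655, - 564, - 297,- 983/5 , -797/12, - 20,163, 302.41,848,  900]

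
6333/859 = 6333/859 = 7.37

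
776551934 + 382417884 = 1158969818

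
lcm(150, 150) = 150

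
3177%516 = 81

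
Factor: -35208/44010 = - 2^2*5^(-1) = - 4/5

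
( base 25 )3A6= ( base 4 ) 201103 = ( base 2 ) 100001010011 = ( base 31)26n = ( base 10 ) 2131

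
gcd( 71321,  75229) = 977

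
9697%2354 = 281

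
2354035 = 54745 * 43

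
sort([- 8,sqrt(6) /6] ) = [-8,sqrt(6)/6 ]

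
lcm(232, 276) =16008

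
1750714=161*10874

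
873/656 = 1+217/656= 1.33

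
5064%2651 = 2413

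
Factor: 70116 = 2^2*3^1*5843^1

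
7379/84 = 87 + 71/84 = 87.85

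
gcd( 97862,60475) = 1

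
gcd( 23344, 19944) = 8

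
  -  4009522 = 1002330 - 5011852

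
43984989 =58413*753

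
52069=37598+14471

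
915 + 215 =1130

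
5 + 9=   14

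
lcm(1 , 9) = 9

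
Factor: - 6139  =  - 7^1*877^1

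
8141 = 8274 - 133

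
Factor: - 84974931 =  - 3^2 * 443^1*21313^1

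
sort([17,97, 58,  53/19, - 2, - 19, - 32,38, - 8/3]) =[ -32,-19,-8/3, - 2,53/19,17, 38,58, 97]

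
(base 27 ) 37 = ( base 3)10021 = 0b1011000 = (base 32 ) 2o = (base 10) 88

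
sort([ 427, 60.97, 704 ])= [ 60.97,427, 704]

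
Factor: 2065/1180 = 7/4 =2^ ( - 2 )*7^1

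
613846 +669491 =1283337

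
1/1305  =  1/1305 = 0.00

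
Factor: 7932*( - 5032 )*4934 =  - 196934807616  =  - 2^6*3^1*17^1*37^1*661^1*2467^1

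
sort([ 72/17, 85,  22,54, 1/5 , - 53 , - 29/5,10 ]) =[ - 53, - 29/5 , 1/5, 72/17,  10 , 22,  54, 85 ]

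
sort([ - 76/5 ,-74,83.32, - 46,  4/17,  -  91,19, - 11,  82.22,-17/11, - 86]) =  [  -  91, - 86,- 74,-46, - 76/5, - 11,-17/11,4/17,19,82.22,83.32] 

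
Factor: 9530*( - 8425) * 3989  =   - 2^1*5^3*337^1*953^1 *3989^1 = - 320277807250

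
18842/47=400 + 42/47 =400.89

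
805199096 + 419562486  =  1224761582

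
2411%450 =161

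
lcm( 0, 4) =0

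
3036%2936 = 100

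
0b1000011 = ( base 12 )57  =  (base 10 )67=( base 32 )23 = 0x43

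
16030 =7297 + 8733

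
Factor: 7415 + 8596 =16011 = 3^3*593^1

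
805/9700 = 161/1940 = 0.08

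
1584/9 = 176 = 176.00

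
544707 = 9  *60523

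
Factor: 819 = 3^2*7^1*13^1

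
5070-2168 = 2902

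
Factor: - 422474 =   -  2^1*13^1*16249^1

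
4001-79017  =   - 75016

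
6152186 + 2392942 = 8545128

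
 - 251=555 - 806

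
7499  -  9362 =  - 1863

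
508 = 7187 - 6679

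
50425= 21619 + 28806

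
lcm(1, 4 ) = 4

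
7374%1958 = 1500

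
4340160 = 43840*99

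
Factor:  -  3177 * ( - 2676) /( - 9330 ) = - 2^1*3^2*  5^( - 1)*223^1*311^( - 1) * 353^1 = - 1416942/1555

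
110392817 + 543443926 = 653836743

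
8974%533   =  446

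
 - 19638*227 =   -  4457826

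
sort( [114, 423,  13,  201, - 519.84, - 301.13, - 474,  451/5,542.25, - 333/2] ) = [ - 519.84,-474, - 301.13, - 333/2, 13,451/5, 114, 201 , 423, 542.25] 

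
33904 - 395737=-361833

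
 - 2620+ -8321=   -  10941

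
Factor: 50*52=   2600=2^3*5^2  *13^1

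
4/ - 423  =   - 1 + 419/423 = -  0.01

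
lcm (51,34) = 102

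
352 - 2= 350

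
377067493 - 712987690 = -335920197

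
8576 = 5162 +3414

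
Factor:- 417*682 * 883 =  - 2^1*3^1*11^1 * 31^1*139^1*883^1 = - 251119902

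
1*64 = 64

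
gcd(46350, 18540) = 9270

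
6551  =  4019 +2532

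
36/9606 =6/1601 = 0.00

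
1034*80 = 82720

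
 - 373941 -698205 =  -1072146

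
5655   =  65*87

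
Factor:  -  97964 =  - 2^2 * 19^1 * 1289^1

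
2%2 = 0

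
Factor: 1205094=2^1*3^1*11^1*19^1*31^2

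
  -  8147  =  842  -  8989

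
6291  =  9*699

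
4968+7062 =12030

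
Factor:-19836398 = -2^1*9918199^1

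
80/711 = 80/711= 0.11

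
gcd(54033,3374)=7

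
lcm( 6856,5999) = 47992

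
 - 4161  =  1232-5393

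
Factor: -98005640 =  - 2^3*5^1  *2450141^1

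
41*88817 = 3641497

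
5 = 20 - 15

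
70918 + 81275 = 152193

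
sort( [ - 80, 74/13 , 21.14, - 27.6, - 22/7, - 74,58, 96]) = [ - 80 , -74,-27.6, - 22/7,74/13,  21.14, 58,  96]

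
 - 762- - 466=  - 296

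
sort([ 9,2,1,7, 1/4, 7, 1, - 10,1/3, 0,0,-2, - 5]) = [ - 10 ,- 5, - 2,0,0 , 1/4,1/3, 1,1,2,7, 7,9]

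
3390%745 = 410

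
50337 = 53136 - 2799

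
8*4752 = 38016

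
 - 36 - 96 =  - 132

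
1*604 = 604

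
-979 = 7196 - 8175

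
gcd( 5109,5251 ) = 1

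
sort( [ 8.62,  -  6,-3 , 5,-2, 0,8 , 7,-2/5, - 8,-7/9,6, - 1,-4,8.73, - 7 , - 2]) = [ - 8,-7 ,  -  6,-4, - 3,-2 ,  -  2, - 1,- 7/9 ,-2/5,0,5,6, 7,8 , 8.62 , 8.73]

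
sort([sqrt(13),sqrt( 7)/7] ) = [sqrt( 7)/7, sqrt(13) ]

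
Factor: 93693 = 3^1*31231^1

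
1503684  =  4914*306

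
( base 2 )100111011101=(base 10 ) 2525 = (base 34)269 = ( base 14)CC5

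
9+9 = 18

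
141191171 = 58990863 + 82200308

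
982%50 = 32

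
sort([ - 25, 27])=[-25,27] 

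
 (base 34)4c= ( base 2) 10010100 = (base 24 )64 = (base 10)148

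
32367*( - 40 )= - 1294680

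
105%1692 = 105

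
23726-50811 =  - 27085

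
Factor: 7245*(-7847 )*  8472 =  - 2^3*3^3*5^1* 7^2*19^1*23^1*59^1* 353^1   =  - 481646035080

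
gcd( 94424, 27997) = 1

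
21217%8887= 3443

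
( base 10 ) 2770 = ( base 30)32A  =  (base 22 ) 5fk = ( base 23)55a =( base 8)5322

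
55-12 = 43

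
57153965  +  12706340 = 69860305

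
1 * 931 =931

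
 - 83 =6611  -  6694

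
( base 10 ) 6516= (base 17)1595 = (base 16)1974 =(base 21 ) eg6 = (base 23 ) c77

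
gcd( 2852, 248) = 124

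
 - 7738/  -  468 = 3869/234 = 16.53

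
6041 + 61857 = 67898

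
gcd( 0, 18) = 18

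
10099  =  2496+7603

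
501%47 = 31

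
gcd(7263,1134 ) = 27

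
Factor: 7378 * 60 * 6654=2^4 * 3^2*5^1*7^1*17^1*31^1*1109^1= 2945592720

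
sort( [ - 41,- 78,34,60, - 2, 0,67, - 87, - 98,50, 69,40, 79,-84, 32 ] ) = [ - 98 , - 87, - 84, - 78, - 41, -2, 0, 32, 34, 40, 50,60 , 67,  69,79 ]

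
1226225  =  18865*65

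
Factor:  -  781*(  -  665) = 5^1*7^1 * 11^1*19^1*71^1 = 519365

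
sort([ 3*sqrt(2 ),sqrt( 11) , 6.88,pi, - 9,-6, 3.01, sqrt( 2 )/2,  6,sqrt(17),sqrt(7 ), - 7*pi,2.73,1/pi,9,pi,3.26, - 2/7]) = [ -7*pi, - 9, - 6,-2/7,1/pi,sqrt( 2) /2,sqrt(7 ) , 2.73,3.01,pi,pi,3.26, sqrt( 11), sqrt(17), 3*sqrt(2), 6,  6.88, 9]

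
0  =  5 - 5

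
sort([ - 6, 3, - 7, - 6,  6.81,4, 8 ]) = [-7, - 6, - 6,3, 4,6.81, 8]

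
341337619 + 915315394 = 1256653013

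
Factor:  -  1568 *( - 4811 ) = 2^5*7^2*17^1*283^1  =  7543648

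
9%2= 1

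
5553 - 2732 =2821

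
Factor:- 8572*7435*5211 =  - 332111725020 = - 2^2 * 3^3*5^1 * 193^1*1487^1 * 2143^1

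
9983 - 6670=3313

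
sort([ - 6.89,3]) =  [ - 6.89,3]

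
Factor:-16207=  - 19^1 *853^1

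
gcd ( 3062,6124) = 3062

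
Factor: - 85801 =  - 239^1*359^1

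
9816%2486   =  2358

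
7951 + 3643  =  11594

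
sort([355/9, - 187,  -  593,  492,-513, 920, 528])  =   [ - 593, - 513, - 187, 355/9 , 492, 528, 920]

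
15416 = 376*41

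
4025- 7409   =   - 3384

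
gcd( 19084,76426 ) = 2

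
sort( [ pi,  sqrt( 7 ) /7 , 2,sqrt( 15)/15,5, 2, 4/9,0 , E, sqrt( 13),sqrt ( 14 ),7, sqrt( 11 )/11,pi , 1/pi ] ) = [0 , sqrt( 15)/15, sqrt( 11 ) /11, 1/pi,sqrt( 7)/7,4/9,2,2,E,pi, pi,  sqrt( 13 ) , sqrt( 14),5, 7 ] 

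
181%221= 181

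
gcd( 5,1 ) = 1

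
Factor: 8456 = 2^3*7^1*151^1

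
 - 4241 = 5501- 9742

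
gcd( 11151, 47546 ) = 1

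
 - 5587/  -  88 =5587/88 = 63.49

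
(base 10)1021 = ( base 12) 711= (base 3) 1101211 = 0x3fd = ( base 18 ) 32D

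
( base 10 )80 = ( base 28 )2O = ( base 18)48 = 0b1010000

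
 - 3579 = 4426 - 8005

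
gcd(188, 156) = 4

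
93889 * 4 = 375556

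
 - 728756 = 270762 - 999518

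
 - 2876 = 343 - 3219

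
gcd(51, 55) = 1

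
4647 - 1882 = 2765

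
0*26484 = 0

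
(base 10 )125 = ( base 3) 11122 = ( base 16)7D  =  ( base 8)175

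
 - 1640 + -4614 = - 6254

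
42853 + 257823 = 300676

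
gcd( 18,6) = 6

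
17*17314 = 294338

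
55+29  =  84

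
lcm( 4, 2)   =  4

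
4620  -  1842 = 2778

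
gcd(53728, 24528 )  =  1168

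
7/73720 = 7/73720  =  0.00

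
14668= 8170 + 6498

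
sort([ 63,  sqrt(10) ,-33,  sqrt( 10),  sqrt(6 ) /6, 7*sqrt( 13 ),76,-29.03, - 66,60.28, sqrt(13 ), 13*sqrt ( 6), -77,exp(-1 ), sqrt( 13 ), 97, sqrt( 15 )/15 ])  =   [ - 77, - 66, - 33,-29.03, sqrt( 15)/15, exp( - 1 ), sqrt( 6)/6,sqrt ( 10 ),sqrt(10 ),sqrt( 13),sqrt( 13),7*sqrt(13), 13*sqrt (6),60.28, 63,76, 97 ]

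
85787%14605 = 12762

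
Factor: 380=2^2*5^1* 19^1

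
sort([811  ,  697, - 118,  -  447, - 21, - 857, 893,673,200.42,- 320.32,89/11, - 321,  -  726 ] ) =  [  -  857, - 726, - 447, - 321, - 320.32, - 118, - 21, 89/11, 200.42, 673, 697,  811, 893] 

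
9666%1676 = 1286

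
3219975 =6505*495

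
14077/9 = 1564+1/9= 1564.11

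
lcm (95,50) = 950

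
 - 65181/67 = -973+10/67 = -  972.85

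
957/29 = 33 = 33.00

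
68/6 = 11 + 1/3= 11.33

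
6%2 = 0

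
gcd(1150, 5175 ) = 575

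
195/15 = 13 = 13.00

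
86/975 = 86/975 = 0.09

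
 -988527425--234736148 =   -  753791277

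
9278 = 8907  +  371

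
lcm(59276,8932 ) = 652036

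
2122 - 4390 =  - 2268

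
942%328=286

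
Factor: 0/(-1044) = 0 = 0^1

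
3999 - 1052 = 2947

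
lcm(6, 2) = 6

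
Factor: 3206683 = 23^1*107^1*1303^1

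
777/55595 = 777/55595 = 0.01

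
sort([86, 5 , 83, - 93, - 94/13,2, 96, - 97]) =[ - 97,  -  93, - 94/13,2,5 , 83,86,96]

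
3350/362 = 9 + 46/181 = 9.25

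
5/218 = 5/218  =  0.02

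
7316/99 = 73 + 89/99 = 73.90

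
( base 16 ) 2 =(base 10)2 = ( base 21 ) 2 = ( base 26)2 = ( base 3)2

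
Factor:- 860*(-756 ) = 650160 = 2^4 * 3^3*5^1*7^1*43^1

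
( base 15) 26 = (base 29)17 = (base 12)30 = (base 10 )36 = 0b100100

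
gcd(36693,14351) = 1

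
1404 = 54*26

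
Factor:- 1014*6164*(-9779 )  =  2^3*3^1*7^1*11^1  *  13^2 * 23^1*67^1*127^1 = 61121644584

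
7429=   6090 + 1339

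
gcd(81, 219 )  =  3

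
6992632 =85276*82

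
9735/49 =9735/49 = 198.67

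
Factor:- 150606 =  - 2^1*  3^3*2789^1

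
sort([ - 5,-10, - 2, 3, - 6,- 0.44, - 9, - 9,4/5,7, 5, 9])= [- 10, - 9, - 9, - 6,-5, - 2, - 0.44,4/5, 3,5  ,  7,9 ] 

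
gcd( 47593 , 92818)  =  1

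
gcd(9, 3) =3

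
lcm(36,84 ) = 252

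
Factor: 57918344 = 2^3*11^2*59833^1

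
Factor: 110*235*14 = 2^2 * 5^2*7^1*11^1*47^1 = 361900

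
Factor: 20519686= 2^1*11^1*43^1 * 109^1 * 199^1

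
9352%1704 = 832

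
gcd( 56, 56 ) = 56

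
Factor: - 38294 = -2^1*41^1*467^1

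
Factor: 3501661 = 1153^1*3037^1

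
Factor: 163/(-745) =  - 5^( - 1) * 149^( - 1)*163^1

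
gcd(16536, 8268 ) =8268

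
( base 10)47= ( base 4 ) 233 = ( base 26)1l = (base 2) 101111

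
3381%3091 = 290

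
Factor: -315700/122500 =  - 5^( - 2)*7^(  -  1)*11^1 * 41^1 = - 451/175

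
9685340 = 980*9883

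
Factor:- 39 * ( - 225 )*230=2018250 = 2^1 *3^3*5^3* 13^1 *23^1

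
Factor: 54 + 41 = 5^1 * 19^1 = 95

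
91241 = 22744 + 68497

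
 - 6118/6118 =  - 1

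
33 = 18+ 15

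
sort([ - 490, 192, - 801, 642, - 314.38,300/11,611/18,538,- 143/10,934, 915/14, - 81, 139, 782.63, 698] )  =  [ - 801, - 490, - 314.38, - 81, - 143/10, 300/11,611/18, 915/14,139,192, 538, 642,698, 782.63, 934] 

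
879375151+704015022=1583390173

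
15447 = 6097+9350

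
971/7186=971/7186= 0.14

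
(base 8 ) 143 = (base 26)3L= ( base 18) 59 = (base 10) 99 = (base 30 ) 39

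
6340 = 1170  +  5170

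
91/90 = 1 + 1/90=1.01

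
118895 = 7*16985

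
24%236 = 24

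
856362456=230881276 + 625481180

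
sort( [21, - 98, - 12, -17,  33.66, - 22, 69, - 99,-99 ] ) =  [ - 99,-99, - 98,-22, - 17, - 12,21, 33.66, 69] 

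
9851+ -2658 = 7193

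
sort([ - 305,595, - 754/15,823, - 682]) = [  -  682, - 305, - 754/15,595, 823]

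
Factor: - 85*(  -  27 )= 3^3*5^1*17^1 =2295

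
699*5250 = 3669750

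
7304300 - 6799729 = 504571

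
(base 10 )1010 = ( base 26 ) 1cm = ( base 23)1KL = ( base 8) 1762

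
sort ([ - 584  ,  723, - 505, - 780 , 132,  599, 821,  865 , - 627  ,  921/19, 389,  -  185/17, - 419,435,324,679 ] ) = [ - 780, - 627, - 584, - 505, - 419, - 185/17,921/19, 132,324,389,435 , 599, 679,723,821,  865 ] 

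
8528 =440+8088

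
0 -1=-1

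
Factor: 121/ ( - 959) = - 7^( - 1 ) *11^2* 137^( - 1)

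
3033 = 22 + 3011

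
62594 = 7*8942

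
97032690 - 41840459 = 55192231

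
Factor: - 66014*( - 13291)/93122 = 13^1*101^( - 1 )*461^( - 1 )*2539^1 *13291^1=438696037/46561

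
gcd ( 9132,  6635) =1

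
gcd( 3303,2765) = 1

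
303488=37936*8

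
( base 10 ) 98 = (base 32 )32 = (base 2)1100010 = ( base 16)62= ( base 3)10122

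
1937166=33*58702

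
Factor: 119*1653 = 3^1 * 7^1 * 17^1*19^1 * 29^1 =196707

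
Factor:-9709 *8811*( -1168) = 2^4*3^2*7^1 * 11^1*19^1*73^2*89^1 = 99917726832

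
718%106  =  82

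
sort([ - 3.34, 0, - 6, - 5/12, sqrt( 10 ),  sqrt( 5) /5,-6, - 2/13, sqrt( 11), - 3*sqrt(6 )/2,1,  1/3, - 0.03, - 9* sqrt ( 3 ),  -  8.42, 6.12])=[ - 9*sqrt ( 3),- 8.42,  -  6,-6,- 3*sqrt( 6 )/2, - 3.34 ,  -  5/12, - 2/13, - 0.03, 0, 1/3, sqrt(5) /5, 1, sqrt( 10), sqrt(11 ), 6.12 ]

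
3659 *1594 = 5832446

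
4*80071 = 320284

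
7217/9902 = 7217/9902 = 0.73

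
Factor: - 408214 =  - 2^1*204107^1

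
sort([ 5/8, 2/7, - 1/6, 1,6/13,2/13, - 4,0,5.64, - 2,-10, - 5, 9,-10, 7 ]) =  [ - 10, - 10,-5, - 4 , - 2, - 1/6,0,2/13,2/7, 6/13,5/8,1,  5.64 , 7, 9] 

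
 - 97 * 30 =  - 2910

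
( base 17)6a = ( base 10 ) 112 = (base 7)220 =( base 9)134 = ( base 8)160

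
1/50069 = 1/50069 = 0.00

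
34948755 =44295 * 789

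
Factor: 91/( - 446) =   -  2^ ( - 1 )*7^1 * 13^1*223^( - 1 ) 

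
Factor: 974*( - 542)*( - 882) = 2^3*3^2*7^2*271^1*487^1 = 465614856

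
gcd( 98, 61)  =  1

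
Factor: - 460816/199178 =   -  2^3*7^( - 1)*41^( - 1 )*83^1 = - 664/287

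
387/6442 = 387/6442 = 0.06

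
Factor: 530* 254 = 2^2*5^1*53^1*127^1= 134620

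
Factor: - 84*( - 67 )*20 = 112560 = 2^4*3^1*5^1 * 7^1*67^1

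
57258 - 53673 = 3585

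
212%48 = 20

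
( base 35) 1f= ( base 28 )1M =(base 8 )62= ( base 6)122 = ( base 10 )50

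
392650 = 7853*50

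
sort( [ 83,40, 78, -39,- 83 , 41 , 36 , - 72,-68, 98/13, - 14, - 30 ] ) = [ - 83, - 72, - 68, - 39,-30, - 14, 98/13, 36,40,41, 78,  83]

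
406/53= 406/53 =7.66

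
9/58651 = 9/58651  =  0.00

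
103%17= 1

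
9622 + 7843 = 17465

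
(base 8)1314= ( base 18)23e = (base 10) 716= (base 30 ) NQ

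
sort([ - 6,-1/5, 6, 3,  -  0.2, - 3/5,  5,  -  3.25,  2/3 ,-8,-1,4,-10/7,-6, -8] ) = [ - 8 ,-8 , - 6,-6, - 3.25,  -  10/7, - 1,- 3/5, - 0.2 ,-1/5,  2/3,3,4,5,6]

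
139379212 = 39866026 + 99513186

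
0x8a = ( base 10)138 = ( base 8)212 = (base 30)4i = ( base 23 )60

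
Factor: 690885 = 3^2*5^1*13^1 *1181^1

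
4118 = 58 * 71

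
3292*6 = 19752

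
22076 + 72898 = 94974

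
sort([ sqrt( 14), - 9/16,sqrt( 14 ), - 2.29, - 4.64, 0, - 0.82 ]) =[ - 4.64, - 2.29, - 0.82, - 9/16,0,  sqrt( 14 ),sqrt ( 14)] 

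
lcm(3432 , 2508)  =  65208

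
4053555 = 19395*209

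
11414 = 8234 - -3180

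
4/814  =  2/407=0.00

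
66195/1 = 66195 = 66195.00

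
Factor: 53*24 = 1272  =  2^3*3^1*53^1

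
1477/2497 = 1477/2497 = 0.59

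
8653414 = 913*9478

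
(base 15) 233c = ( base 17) 18F2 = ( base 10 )7482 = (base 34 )6g2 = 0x1d3a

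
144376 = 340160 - 195784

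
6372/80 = 79 + 13/20 = 79.65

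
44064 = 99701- 55637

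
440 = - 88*(-5)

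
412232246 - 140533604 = 271698642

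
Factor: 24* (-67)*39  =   - 62712 = -2^3* 3^2*13^1 * 67^1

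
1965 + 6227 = 8192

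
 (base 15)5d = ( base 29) 31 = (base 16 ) 58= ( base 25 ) 3d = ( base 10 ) 88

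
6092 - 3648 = 2444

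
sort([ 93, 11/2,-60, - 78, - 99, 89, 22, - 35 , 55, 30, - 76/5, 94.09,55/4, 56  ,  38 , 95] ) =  [ - 99, - 78, - 60 , - 35, - 76/5, 11/2, 55/4, 22, 30, 38, 55, 56, 89, 93, 94.09,95 ]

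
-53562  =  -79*678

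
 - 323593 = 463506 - 787099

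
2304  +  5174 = 7478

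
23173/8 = 2896 + 5/8=2896.62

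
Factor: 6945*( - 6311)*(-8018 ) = 2^1*3^1*5^1*19^1*211^1*463^1*6311^1 = 351428098110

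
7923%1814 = 667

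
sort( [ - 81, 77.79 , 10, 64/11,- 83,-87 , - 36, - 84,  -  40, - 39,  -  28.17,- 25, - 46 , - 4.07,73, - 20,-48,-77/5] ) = [-87, - 84, - 83, - 81, - 48,  -  46,  -  40, - 39, -36, -28.17, - 25,-20, - 77/5,  -  4.07,64/11 , 10, 73, 77.79] 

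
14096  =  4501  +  9595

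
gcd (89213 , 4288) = 1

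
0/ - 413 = 0/1 = - 0.00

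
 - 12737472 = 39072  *( - 326) 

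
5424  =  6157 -733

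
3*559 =1677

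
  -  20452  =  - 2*10226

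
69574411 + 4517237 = 74091648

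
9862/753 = 9862/753 = 13.10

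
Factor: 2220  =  2^2*3^1*5^1*37^1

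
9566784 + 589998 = 10156782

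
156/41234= 78/20617=0.00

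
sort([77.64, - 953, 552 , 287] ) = [ - 953,77.64, 287 , 552 ]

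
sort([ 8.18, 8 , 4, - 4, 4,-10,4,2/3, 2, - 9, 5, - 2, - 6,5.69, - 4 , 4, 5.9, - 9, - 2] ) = [  -  10, - 9, - 9, - 6,-4,-4, - 2, - 2, 2/3,2,4, 4, 4,4  ,  5,  5.69, 5.9,8, 8.18 ]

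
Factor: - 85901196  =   - 2^2*3^1 * 71^1  *  100823^1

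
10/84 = 5/42 = 0.12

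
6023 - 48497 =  - 42474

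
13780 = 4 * 3445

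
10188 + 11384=21572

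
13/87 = 13/87 = 0.15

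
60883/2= 60883/2 = 30441.50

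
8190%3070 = 2050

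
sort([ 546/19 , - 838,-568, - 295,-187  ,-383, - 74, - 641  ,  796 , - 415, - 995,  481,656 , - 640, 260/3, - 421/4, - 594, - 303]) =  [-995,-838,-641,  -  640,-594, - 568,-415, - 383,-303, - 295, - 187,-421/4, - 74,546/19,260/3,481, 656, 796]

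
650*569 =369850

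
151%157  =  151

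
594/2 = 297 = 297.00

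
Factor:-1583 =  - 1583^1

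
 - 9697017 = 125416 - 9822433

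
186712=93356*2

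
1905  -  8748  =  -6843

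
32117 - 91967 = -59850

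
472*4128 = 1948416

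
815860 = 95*8588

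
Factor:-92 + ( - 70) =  - 2^1*3^4 = - 162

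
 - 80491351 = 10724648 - 91215999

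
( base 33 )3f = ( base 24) 4i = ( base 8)162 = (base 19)60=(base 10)114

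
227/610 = 227/610 = 0.37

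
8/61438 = 4/30719= 0.00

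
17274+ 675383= 692657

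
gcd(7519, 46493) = 1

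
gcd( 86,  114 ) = 2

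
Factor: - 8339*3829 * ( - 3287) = 7^1*19^1*31^1*173^1*269^1*547^1 =104954011897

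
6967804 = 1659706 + 5308098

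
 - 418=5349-5767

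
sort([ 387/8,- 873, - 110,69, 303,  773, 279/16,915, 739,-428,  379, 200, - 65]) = [- 873, - 428, - 110, - 65, 279/16, 387/8, 69,200, 303, 379 , 739, 773,915]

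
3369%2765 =604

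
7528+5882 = 13410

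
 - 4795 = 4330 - 9125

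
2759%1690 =1069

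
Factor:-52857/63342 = -5873/7038 = - 2^(-1)*3^(- 2) * 7^1*17^( - 1)*23^( - 1)*839^1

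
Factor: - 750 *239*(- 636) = 2^3*3^2 *5^3*53^1*239^1= 114003000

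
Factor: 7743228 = 2^2*3^1*17^1*37957^1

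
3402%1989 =1413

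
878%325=228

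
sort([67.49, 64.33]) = [64.33 , 67.49] 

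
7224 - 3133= 4091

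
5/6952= 5/6952 =0.00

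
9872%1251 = 1115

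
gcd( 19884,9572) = 4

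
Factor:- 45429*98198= - 2^1  *3^1*19^1*37^1*797^1*1327^1 = - 4461036942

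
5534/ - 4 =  - 1384 + 1/2  =  - 1383.50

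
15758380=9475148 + 6283232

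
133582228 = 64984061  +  68598167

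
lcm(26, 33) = 858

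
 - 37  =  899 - 936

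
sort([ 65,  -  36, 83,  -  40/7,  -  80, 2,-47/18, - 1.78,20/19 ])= [  -  80, - 36, - 40/7, - 47/18, - 1.78,20/19,2,65, 83] 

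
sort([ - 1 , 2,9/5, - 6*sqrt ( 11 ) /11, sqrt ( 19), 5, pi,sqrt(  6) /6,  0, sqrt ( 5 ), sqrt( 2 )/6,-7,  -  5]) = [ - 7, - 5, - 6*sqrt( 11)/11, - 1, 0,sqrt( 2)/6,sqrt( 6 )/6,9/5,2,sqrt (5 ),pi, sqrt( 19),  5]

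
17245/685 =25 + 24/137 = 25.18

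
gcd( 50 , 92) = 2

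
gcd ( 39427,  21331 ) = 1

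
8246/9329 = 434/491 = 0.88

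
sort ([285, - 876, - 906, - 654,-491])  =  [ - 906 ,- 876, - 654, - 491,285 ] 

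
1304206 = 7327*178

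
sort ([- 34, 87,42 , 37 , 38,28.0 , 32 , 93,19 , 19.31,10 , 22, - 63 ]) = [-63, - 34,10, 19 , 19.31, 22,28.0,  32,  37, 38,  42,87, 93 ]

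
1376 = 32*43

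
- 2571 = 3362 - 5933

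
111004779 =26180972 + 84823807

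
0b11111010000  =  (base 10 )2000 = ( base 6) 13132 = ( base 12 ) 11a8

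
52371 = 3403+48968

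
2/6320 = 1/3160 = 0.00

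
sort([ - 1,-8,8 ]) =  [ - 8, - 1,  8 ]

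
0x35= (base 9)58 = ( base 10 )53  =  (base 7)104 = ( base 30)1n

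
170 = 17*10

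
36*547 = 19692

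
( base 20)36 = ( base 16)42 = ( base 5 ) 231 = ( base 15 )46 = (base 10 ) 66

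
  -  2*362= - 724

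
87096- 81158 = 5938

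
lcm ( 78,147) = 3822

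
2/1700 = 1/850 = 0.00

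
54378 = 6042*9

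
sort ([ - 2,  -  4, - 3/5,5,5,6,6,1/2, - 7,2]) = [ - 7, - 4, - 2, - 3/5,1/2,2, 5,5  ,  6, 6] 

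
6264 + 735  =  6999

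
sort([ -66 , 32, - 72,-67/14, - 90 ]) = [ - 90, - 72, - 66, - 67/14, 32] 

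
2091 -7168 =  - 5077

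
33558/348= 96+25/58=96.43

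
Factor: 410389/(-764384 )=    - 2^( - 5)*7^1*23^1*2549^1*23887^(-1)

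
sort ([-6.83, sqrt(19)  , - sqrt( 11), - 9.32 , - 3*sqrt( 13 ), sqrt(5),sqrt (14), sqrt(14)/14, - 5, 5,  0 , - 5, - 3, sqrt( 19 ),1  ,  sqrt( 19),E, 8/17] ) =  [-3*sqrt ( 13), - 9.32, - 6.83,- 5 , - 5, - sqrt(11), - 3,0, sqrt(14)/14,8/17,1,sqrt( 5 )  ,  E,sqrt(  14),sqrt( 19),  sqrt (19), sqrt( 19),5 ] 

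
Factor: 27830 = 2^1*5^1*11^2*23^1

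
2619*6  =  15714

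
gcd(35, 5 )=5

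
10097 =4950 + 5147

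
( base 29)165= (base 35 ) t5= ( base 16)3fc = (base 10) 1020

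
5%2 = 1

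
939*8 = 7512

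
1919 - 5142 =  - 3223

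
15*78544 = 1178160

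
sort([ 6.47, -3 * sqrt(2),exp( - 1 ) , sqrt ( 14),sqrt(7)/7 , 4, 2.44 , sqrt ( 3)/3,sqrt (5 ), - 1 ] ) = [ - 3*sqrt( 2),-1,exp( - 1), sqrt ( 7 ) /7, sqrt(3)/3,sqrt( 5 ), 2.44,sqrt(  14 ), 4, 6.47] 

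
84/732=7/61= 0.11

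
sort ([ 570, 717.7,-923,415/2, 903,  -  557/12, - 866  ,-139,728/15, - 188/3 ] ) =[ - 923, - 866, - 139, - 188/3, - 557/12, 728/15,415/2, 570, 717.7,903 ]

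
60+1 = 61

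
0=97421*0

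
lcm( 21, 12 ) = 84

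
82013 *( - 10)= - 820130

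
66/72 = 11/12 = 0.92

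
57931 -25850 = 32081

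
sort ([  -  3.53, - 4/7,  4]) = [ - 3.53, - 4/7, 4]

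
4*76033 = 304132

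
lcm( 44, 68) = 748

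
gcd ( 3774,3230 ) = 34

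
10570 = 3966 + 6604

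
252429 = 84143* 3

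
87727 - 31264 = 56463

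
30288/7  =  4326  +  6/7  =  4326.86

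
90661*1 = 90661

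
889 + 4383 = 5272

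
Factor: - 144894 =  - 2^1* 3^1*19^1*31^1*41^1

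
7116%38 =10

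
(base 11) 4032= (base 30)5SJ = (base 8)12357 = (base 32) 57f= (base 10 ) 5359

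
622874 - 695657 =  - 72783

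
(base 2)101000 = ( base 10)40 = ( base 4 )220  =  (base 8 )50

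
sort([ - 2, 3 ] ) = [ - 2, 3] 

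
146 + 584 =730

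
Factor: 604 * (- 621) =-375084 = -2^2 * 3^3*23^1 * 151^1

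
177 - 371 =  - 194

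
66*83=5478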